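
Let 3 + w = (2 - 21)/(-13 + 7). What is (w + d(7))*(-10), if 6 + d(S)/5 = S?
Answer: -155/3 ≈ -51.667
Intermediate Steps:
d(S) = -30 + 5*S
w = ⅙ (w = -3 + (2 - 21)/(-13 + 7) = -3 - 19/(-6) = -3 - 19*(-⅙) = -3 + 19/6 = ⅙ ≈ 0.16667)
(w + d(7))*(-10) = (⅙ + (-30 + 5*7))*(-10) = (⅙ + (-30 + 35))*(-10) = (⅙ + 5)*(-10) = (31/6)*(-10) = -155/3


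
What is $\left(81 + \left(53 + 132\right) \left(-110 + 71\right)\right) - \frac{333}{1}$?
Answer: $-7467$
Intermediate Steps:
$\left(81 + \left(53 + 132\right) \left(-110 + 71\right)\right) - \frac{333}{1} = \left(81 + 185 \left(-39\right)\right) - 333 = \left(81 - 7215\right) - 333 = -7134 - 333 = -7467$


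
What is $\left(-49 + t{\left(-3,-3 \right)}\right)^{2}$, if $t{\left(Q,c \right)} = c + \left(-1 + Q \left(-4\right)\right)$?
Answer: $1681$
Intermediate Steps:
$t{\left(Q,c \right)} = -1 + c - 4 Q$ ($t{\left(Q,c \right)} = c - \left(1 + 4 Q\right) = -1 + c - 4 Q$)
$\left(-49 + t{\left(-3,-3 \right)}\right)^{2} = \left(-49 - -8\right)^{2} = \left(-49 + 8\right)^{2} = \left(-41\right)^{2} = 1681$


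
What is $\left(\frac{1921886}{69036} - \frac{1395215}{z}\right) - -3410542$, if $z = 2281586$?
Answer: $\frac{67150514667127811}{19688946387} \approx 3.4106 \cdot 10^{6}$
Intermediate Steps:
$\left(\frac{1921886}{69036} - \frac{1395215}{z}\right) - -3410542 = \left(\frac{1921886}{69036} - \frac{1395215}{2281586}\right) - -3410542 = \left(1921886 \cdot \frac{1}{69036} - \frac{1395215}{2281586}\right) + 3410542 = \left(\frac{960943}{34518} - \frac{1395215}{2281586}\right) + 3410542 = \frac{536078516057}{19688946387} + 3410542 = \frac{67150514667127811}{19688946387}$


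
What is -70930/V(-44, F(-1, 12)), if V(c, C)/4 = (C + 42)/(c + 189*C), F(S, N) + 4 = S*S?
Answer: 1666855/6 ≈ 2.7781e+5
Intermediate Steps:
F(S, N) = -4 + S**2 (F(S, N) = -4 + S*S = -4 + S**2)
V(c, C) = 4*(42 + C)/(c + 189*C) (V(c, C) = 4*((C + 42)/(c + 189*C)) = 4*((42 + C)/(c + 189*C)) = 4*(42 + C)/(c + 189*C))
-70930/V(-44, F(-1, 12)) = -70930*(-44 + 189*(-4 + (-1)**2))/(4*(42 + (-4 + (-1)**2))) = -70930*(-44 + 189*(-4 + 1))/(4*(42 + (-4 + 1))) = -70930*(-44 + 189*(-3))/(4*(42 - 3)) = -70930/(4*39/(-44 - 567)) = -70930/(4*39/(-611)) = -70930/(4*(-1/611)*39) = -70930/(-12/47) = -70930*(-47/12) = 1666855/6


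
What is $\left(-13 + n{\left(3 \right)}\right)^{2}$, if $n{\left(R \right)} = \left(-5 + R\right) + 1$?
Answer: $196$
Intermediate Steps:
$n{\left(R \right)} = -4 + R$
$\left(-13 + n{\left(3 \right)}\right)^{2} = \left(-13 + \left(-4 + 3\right)\right)^{2} = \left(-13 - 1\right)^{2} = \left(-14\right)^{2} = 196$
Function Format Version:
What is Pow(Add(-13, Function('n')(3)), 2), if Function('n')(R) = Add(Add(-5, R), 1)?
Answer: 196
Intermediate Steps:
Function('n')(R) = Add(-4, R)
Pow(Add(-13, Function('n')(3)), 2) = Pow(Add(-13, Add(-4, 3)), 2) = Pow(Add(-13, -1), 2) = Pow(-14, 2) = 196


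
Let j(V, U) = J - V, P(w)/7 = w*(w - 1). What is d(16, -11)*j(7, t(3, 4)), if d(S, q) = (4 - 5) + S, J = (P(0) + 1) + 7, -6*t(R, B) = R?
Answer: 15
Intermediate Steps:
P(w) = 7*w*(-1 + w) (P(w) = 7*(w*(w - 1)) = 7*(w*(-1 + w)) = 7*w*(-1 + w))
t(R, B) = -R/6
J = 8 (J = (7*0*(-1 + 0) + 1) + 7 = (7*0*(-1) + 1) + 7 = (0 + 1) + 7 = 1 + 7 = 8)
j(V, U) = 8 - V
d(S, q) = -1 + S
d(16, -11)*j(7, t(3, 4)) = (-1 + 16)*(8 - 1*7) = 15*(8 - 7) = 15*1 = 15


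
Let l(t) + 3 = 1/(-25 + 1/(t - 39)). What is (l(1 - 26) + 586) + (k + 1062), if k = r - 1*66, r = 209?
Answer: 2862524/1601 ≈ 1788.0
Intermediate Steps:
k = 143 (k = 209 - 1*66 = 209 - 66 = 143)
l(t) = -3 + 1/(-25 + 1/(-39 + t)) (l(t) = -3 + 1/(-25 + 1/(t - 39)) = -3 + 1/(-25 + 1/(-39 + t)))
(l(1 - 26) + 586) + (k + 1062) = ((2967 - 76*(1 - 26))/(-976 + 25*(1 - 26)) + 586) + (143 + 1062) = ((2967 - 76*(-25))/(-976 + 25*(-25)) + 586) + 1205 = ((2967 + 1900)/(-976 - 625) + 586) + 1205 = (4867/(-1601) + 586) + 1205 = (-1/1601*4867 + 586) + 1205 = (-4867/1601 + 586) + 1205 = 933319/1601 + 1205 = 2862524/1601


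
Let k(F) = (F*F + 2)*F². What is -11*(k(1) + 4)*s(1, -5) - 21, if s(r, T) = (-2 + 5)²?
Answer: -714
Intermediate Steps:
s(r, T) = 9 (s(r, T) = 3² = 9)
k(F) = F²*(2 + F²) (k(F) = (F² + 2)*F² = (2 + F²)*F² = F²*(2 + F²))
-11*(k(1) + 4)*s(1, -5) - 21 = -11*(1²*(2 + 1²) + 4)*9 - 21 = -11*(1*(2 + 1) + 4)*9 - 21 = -11*(1*3 + 4)*9 - 21 = -11*(3 + 4)*9 - 21 = -77*9 - 21 = -11*63 - 21 = -693 - 21 = -714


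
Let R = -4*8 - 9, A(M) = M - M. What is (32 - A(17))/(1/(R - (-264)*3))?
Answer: 24032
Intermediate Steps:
A(M) = 0
R = -41 (R = -32 - 9 = -41)
(32 - A(17))/(1/(R - (-264)*3)) = (32 - 1*0)/(1/(-41 - (-264)*3)) = (32 + 0)/(1/(-41 - 1*(-792))) = 32/(1/(-41 + 792)) = 32/(1/751) = 32*751 = 24032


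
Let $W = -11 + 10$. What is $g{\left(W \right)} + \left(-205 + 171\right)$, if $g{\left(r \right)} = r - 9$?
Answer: $-44$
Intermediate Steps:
$W = -1$
$g{\left(r \right)} = -9 + r$
$g{\left(W \right)} + \left(-205 + 171\right) = \left(-9 - 1\right) + \left(-205 + 171\right) = -10 - 34 = -44$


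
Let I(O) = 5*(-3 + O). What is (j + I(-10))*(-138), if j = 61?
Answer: 552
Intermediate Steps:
I(O) = -15 + 5*O
(j + I(-10))*(-138) = (61 + (-15 + 5*(-10)))*(-138) = (61 + (-15 - 50))*(-138) = (61 - 65)*(-138) = -4*(-138) = 552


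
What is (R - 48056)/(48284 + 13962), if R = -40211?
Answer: -88267/62246 ≈ -1.4180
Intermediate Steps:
(R - 48056)/(48284 + 13962) = (-40211 - 48056)/(48284 + 13962) = -88267/62246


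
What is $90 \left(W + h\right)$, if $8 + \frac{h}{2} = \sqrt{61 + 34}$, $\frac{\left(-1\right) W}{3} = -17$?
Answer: $3150 + 180 \sqrt{95} \approx 4904.4$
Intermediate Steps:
$W = 51$ ($W = \left(-3\right) \left(-17\right) = 51$)
$h = -16 + 2 \sqrt{95}$ ($h = -16 + 2 \sqrt{61 + 34} = -16 + 2 \sqrt{95} \approx 3.4936$)
$90 \left(W + h\right) = 90 \left(51 - \left(16 - 2 \sqrt{95}\right)\right) = 90 \left(35 + 2 \sqrt{95}\right) = 3150 + 180 \sqrt{95}$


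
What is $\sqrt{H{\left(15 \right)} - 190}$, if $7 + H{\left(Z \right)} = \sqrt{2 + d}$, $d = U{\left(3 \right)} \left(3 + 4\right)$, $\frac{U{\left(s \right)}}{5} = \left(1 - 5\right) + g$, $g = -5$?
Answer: $\sqrt{-197 + i \sqrt{313}} \approx 0.62961 + 14.05 i$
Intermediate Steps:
$U{\left(s \right)} = -45$ ($U{\left(s \right)} = 5 \left(\left(1 - 5\right) - 5\right) = 5 \left(-4 - 5\right) = 5 \left(-9\right) = -45$)
$d = -315$ ($d = - 45 \left(3 + 4\right) = \left(-45\right) 7 = -315$)
$H{\left(Z \right)} = -7 + i \sqrt{313}$ ($H{\left(Z \right)} = -7 + \sqrt{2 - 315} = -7 + \sqrt{-313} = -7 + i \sqrt{313}$)
$\sqrt{H{\left(15 \right)} - 190} = \sqrt{\left(-7 + i \sqrt{313}\right) - 190} = \sqrt{-197 + i \sqrt{313}}$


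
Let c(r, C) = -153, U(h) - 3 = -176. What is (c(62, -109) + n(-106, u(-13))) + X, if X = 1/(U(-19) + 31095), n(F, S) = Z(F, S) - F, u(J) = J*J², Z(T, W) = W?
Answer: -69388967/30922 ≈ -2244.0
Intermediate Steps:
u(J) = J³
U(h) = -173 (U(h) = 3 - 176 = -173)
n(F, S) = S - F
X = 1/30922 (X = 1/(-173 + 31095) = 1/30922 ≈ 3.2339e-5)
(c(62, -109) + n(-106, u(-13))) + X = (-153 + ((-13)³ - 1*(-106))) + 1/30922 = (-153 + (-2197 + 106)) + 1/30922 = (-153 - 2091) + 1/30922 = -2244 + 1/30922 = -69388967/30922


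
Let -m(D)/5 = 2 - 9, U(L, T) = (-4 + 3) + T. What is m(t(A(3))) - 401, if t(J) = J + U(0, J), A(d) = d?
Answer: -366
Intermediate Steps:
U(L, T) = -1 + T
t(J) = -1 + 2*J (t(J) = J + (-1 + J) = -1 + 2*J)
m(D) = 35 (m(D) = -5*(2 - 9) = -5*(-7) = 35)
m(t(A(3))) - 401 = 35 - 401 = -366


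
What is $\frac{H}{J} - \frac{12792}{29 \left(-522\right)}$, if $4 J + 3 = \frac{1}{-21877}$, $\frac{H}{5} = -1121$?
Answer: $\frac{309406717811}{41397384} \approx 7474.1$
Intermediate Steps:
$H = -5605$ ($H = 5 \left(-1121\right) = -5605$)
$J = - \frac{16408}{21877}$ ($J = - \frac{3}{4} + \frac{1}{4 \left(-21877\right)} = - \frac{3}{4} + \frac{1}{4} \left(- \frac{1}{21877}\right) = - \frac{3}{4} - \frac{1}{87508} = - \frac{16408}{21877} \approx -0.75001$)
$\frac{H}{J} - \frac{12792}{29 \left(-522\right)} = - \frac{5605}{- \frac{16408}{21877}} - \frac{12792}{29 \left(-522\right)} = \left(-5605\right) \left(- \frac{21877}{16408}\right) - \frac{12792}{-15138} = \frac{122620585}{16408} - - \frac{2132}{2523} = \frac{122620585}{16408} + \frac{2132}{2523} = \frac{309406717811}{41397384}$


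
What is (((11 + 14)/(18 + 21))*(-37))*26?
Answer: -1850/3 ≈ -616.67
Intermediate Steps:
(((11 + 14)/(18 + 21))*(-37))*26 = ((25/39)*(-37))*26 = -925/39*26 = -1850/3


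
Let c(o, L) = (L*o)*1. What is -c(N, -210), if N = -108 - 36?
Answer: -30240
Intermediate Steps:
N = -144
c(o, L) = L*o
-c(N, -210) = -(-210)*(-144) = -1*30240 = -30240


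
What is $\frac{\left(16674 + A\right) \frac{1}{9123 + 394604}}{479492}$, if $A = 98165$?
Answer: $\frac{114839}{193583866684} \approx 5.9323 \cdot 10^{-7}$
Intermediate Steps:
$\frac{\left(16674 + A\right) \frac{1}{9123 + 394604}}{479492} = \frac{\left(16674 + 98165\right) \frac{1}{9123 + 394604}}{479492} = \frac{114839}{403727} \cdot \frac{1}{479492} = \frac{114839}{193583866684}$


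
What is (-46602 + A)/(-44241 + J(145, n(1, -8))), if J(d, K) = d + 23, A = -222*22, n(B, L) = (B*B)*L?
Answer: 17162/14691 ≈ 1.1682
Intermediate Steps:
n(B, L) = L*B**2 (n(B, L) = B**2*L = L*B**2)
A = -4884
J(d, K) = 23 + d
(-46602 + A)/(-44241 + J(145, n(1, -8))) = (-46602 - 4884)/(-44241 + (23 + 145)) = -51486/(-44241 + 168) = -51486/(-44073) = -51486*(-1/44073) = 17162/14691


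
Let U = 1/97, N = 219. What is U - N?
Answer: -21242/97 ≈ -218.99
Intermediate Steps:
U = 1/97 ≈ 0.010309
U - N = 1/97 - 1*219 = 1/97 - 219 = -21242/97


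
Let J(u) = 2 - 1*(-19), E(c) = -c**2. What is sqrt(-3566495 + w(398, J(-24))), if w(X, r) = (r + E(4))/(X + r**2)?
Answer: 10*I*sqrt(25105307227)/839 ≈ 1888.5*I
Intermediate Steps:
J(u) = 21 (J(u) = 2 + 19 = 21)
w(X, r) = (-16 + r)/(X + r**2) (w(X, r) = (r - 1*4**2)/(X + r**2) = (r - 1*16)/(X + r**2) = (r - 16)/(X + r**2) = (-16 + r)/(X + r**2))
sqrt(-3566495 + w(398, J(-24))) = sqrt(-3566495 + (-16 + 21)/(398 + 21**2)) = sqrt(-3566495 + 5/(398 + 441)) = sqrt(-3566495 + 5/839) = sqrt(-2992289300/839) = 10*I*sqrt(25105307227)/839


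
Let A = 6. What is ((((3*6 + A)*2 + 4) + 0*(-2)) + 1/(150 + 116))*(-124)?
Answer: -857646/133 ≈ -6448.5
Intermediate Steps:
((((3*6 + A)*2 + 4) + 0*(-2)) + 1/(150 + 116))*(-124) = ((((3*6 + 6)*2 + 4) + 0*(-2)) + 1/(150 + 116))*(-124) = ((((18 + 6)*2 + 4) + 0) + 1/266)*(-124) = (((24*2 + 4) + 0) + 1/266)*(-124) = (((48 + 4) + 0) + 1/266)*(-124) = ((52 + 0) + 1/266)*(-124) = (52 + 1/266)*(-124) = (13833/266)*(-124) = -857646/133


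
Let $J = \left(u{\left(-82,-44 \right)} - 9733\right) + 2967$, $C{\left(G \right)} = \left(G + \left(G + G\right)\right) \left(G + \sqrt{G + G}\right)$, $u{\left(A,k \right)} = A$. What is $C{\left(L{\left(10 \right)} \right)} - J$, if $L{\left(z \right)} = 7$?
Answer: $6995 + 21 \sqrt{14} \approx 7073.6$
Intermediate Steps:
$C{\left(G \right)} = 3 G \left(G + \sqrt{2} \sqrt{G}\right)$ ($C{\left(G \right)} = \left(G + 2 G\right) \left(G + \sqrt{2 G}\right) = 3 G \left(G + \sqrt{2} \sqrt{G}\right)$)
$J = -6848$ ($J = \left(-82 - 9733\right) + 2967 = -9815 + 2967 = -6848$)
$C{\left(L{\left(10 \right)} \right)} - J = \left(3 \cdot 7^{2} + 3 \sqrt{2} \cdot 7^{\frac{3}{2}}\right) - -6848 = \left(3 \cdot 49 + 3 \sqrt{2} \cdot 7 \sqrt{7}\right) + 6848 = \left(147 + 21 \sqrt{14}\right) + 6848 = 6995 + 21 \sqrt{14}$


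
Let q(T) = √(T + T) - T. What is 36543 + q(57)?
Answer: 36486 + √114 ≈ 36497.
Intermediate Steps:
q(T) = -T + √2*√T (q(T) = √(2*T) - T = √2*√T - T = -T + √2*√T)
36543 + q(57) = 36543 + (-1*57 + √2*√57) = 36543 + (-57 + √114) = 36486 + √114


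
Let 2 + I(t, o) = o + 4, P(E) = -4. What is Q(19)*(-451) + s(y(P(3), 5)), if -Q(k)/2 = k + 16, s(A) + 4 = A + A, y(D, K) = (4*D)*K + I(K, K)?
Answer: 31420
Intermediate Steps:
I(t, o) = 2 + o (I(t, o) = -2 + (o + 4) = -2 + (4 + o) = 2 + o)
y(D, K) = 2 + K + 4*D*K (y(D, K) = (4*D)*K + (2 + K) = 4*D*K + (2 + K) = 2 + K + 4*D*K)
s(A) = -4 + 2*A (s(A) = -4 + (A + A) = -4 + 2*A)
Q(k) = -32 - 2*k (Q(k) = -2*(k + 16) = -2*(16 + k) = -32 - 2*k)
Q(19)*(-451) + s(y(P(3), 5)) = (-32 - 2*19)*(-451) + (-4 + 2*(2 + 5 + 4*(-4)*5)) = (-32 - 38)*(-451) + (-4 + 2*(2 + 5 - 80)) = -70*(-451) + (-4 + 2*(-73)) = 31570 + (-4 - 146) = 31570 - 150 = 31420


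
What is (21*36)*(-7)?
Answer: -5292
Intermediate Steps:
(21*36)*(-7) = 756*(-7) = -5292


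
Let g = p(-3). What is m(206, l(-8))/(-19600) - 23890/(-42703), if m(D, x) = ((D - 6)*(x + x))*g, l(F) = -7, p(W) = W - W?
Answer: 23890/42703 ≈ 0.55945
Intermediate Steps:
p(W) = 0
g = 0
m(D, x) = 0 (m(D, x) = ((D - 6)*(x + x))*0 = ((-6 + D)*(2*x))*0 = (2*x*(-6 + D))*0 = 0)
m(206, l(-8))/(-19600) - 23890/(-42703) = 0/(-19600) - 23890/(-42703) = 0*(-1/19600) - 23890*(-1/42703) = 0 + 23890/42703 = 23890/42703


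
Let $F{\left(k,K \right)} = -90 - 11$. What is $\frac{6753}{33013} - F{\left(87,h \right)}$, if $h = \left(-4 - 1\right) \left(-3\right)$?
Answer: $\frac{3341066}{33013} \approx 101.2$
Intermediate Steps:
$h = 15$ ($h = \left(-5\right) \left(-3\right) = 15$)
$F{\left(k,K \right)} = -101$
$\frac{6753}{33013} - F{\left(87,h \right)} = \frac{6753}{33013} - -101 = 6753 \cdot \frac{1}{33013} + 101 = \frac{6753}{33013} + 101 = \frac{3341066}{33013}$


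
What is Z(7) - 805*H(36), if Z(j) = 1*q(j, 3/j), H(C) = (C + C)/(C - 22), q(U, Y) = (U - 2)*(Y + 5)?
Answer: -28790/7 ≈ -4112.9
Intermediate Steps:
q(U, Y) = (-2 + U)*(5 + Y)
H(C) = 2*C/(-22 + C) (H(C) = (2*C)/(-22 + C) = 2*C/(-22 + C))
Z(j) = -7 - 6/j + 5*j (Z(j) = 1*(-10 - 6/j + 5*j + j*(3/j)) = 1*(-10 - 6/j + 5*j + 3) = 1*(-7 - 6/j + 5*j) = -7 - 6/j + 5*j)
Z(7) - 805*H(36) = (-7 - 6/7 + 5*7) - 1610*36/(-22 + 36) = (-7 - 6*⅐ + 35) - 1610*36/14 = (-7 - 6/7 + 35) - 1610*36/14 = 190/7 - 805*36/7 = 190/7 - 4140 = -28790/7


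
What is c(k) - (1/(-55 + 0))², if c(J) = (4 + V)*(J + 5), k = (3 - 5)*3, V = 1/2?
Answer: -27227/6050 ≈ -4.5003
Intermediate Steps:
V = ½ (V = 1*(½) = ½ ≈ 0.50000)
k = -6 (k = -2*3 = -6)
c(J) = 45/2 + 9*J/2 (c(J) = (4 + ½)*(J + 5) = 9*(5 + J)/2 = 45/2 + 9*J/2)
c(k) - (1/(-55 + 0))² = (45/2 + (9/2)*(-6)) - (1/(-55 + 0))² = (45/2 - 27) - (1/(-55))² = -9/2 - (-1/55)² = -9/2 - 1*1/3025 = -9/2 - 1/3025 = -27227/6050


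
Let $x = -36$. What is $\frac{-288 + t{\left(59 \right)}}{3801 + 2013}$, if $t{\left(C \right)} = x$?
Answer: $- \frac{18}{323} \approx -0.055728$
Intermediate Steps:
$t{\left(C \right)} = -36$
$\frac{-288 + t{\left(59 \right)}}{3801 + 2013} = \frac{-288 - 36}{3801 + 2013} = - \frac{324}{5814} = \left(-324\right) \frac{1}{5814} = - \frac{18}{323}$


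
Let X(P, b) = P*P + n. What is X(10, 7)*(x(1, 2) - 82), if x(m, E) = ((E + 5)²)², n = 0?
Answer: 231900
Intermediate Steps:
x(m, E) = (5 + E)⁴ (x(m, E) = ((5 + E)²)² = (5 + E)⁴)
X(P, b) = P² (X(P, b) = P*P + 0 = P² + 0 = P²)
X(10, 7)*(x(1, 2) - 82) = 10²*((5 + 2)⁴ - 82) = 100*(7⁴ - 82) = 100*(2401 - 82) = 100*2319 = 231900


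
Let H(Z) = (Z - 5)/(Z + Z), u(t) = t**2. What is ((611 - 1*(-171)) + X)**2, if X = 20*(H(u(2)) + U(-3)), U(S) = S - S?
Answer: 2430481/4 ≈ 6.0762e+5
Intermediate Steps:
U(S) = 0
H(Z) = (-5 + Z)/(2*Z) (H(Z) = (-5 + Z)/((2*Z)) = (-5 + Z)*(1/(2*Z)) = (-5 + Z)/(2*Z))
X = -5/2 (X = 20*((-5 + 2**2)/(2*(2**2)) + 0) = 20*((1/2)*(-5 + 4)/4 + 0) = 20*((1/2)*(1/4)*(-1) + 0) = 20*(-1/8 + 0) = 20*(-1/8) = -5/2 ≈ -2.5000)
((611 - 1*(-171)) + X)**2 = ((611 - 1*(-171)) - 5/2)**2 = ((611 + 171) - 5/2)**2 = (782 - 5/2)**2 = (1559/2)**2 = 2430481/4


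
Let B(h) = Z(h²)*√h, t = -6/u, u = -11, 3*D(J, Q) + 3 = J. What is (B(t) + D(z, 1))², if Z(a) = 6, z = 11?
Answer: 2648/99 + 32*√66/11 ≈ 50.381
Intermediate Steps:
D(J, Q) = -1 + J/3
t = 6/11 (t = -6/(-11) = -6*(-1/11) = 6/11 ≈ 0.54545)
B(h) = 6*√h
(B(t) + D(z, 1))² = (6*√(6/11) + (-1 + (⅓)*11))² = (6*(√66/11) + (-1 + 11/3))² = (6*√66/11 + 8/3)² = (8/3 + 6*√66/11)²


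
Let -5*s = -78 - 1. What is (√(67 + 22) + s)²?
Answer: 8466/25 + 158*√89/5 ≈ 636.75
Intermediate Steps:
s = 79/5 (s = -(-78 - 1)/5 = -⅕*(-79) = 79/5 ≈ 15.800)
(√(67 + 22) + s)² = (√(67 + 22) + 79/5)² = (√89 + 79/5)² = (79/5 + √89)²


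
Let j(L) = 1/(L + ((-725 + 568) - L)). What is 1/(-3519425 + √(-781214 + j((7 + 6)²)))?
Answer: -552549725/1944657438558724 - 29*I*√22896723/1944657438558724 ≈ -2.8414e-7 - 7.1358e-11*I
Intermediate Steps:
j(L) = -1/157 (j(L) = 1/(L + (-157 - L)) = 1/(-157) = -1/157)
1/(-3519425 + √(-781214 + j((7 + 6)²))) = 1/(-3519425 + √(-781214 - 1/157)) = 1/(-3519425 + √(-122650599/157)) = 1/(-3519425 + 29*I*√22896723/157)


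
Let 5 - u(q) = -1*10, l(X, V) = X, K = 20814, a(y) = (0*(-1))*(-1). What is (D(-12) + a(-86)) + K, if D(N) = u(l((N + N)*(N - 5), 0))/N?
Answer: 83251/4 ≈ 20813.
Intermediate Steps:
a(y) = 0 (a(y) = 0*(-1) = 0)
u(q) = 15 (u(q) = 5 - (-1)*10 = 5 - 1*(-10) = 5 + 10 = 15)
D(N) = 15/N
(D(-12) + a(-86)) + K = (15/(-12) + 0) + 20814 = (15*(-1/12) + 0) + 20814 = (-5/4 + 0) + 20814 = -5/4 + 20814 = 83251/4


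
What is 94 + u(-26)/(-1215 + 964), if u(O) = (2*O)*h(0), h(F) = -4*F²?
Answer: 94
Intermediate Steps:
u(O) = 0 (u(O) = (2*O)*(-4*0²) = (2*O)*(-4*0) = (2*O)*0 = 0)
94 + u(-26)/(-1215 + 964) = 94 + 0/(-1215 + 964) = 94 + 0/(-251) = 94 + 0*(-1/251) = 94 + 0 = 94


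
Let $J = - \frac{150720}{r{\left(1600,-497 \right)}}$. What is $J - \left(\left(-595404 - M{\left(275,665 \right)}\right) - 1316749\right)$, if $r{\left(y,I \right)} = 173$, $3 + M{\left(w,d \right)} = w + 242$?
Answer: $\frac{330740671}{173} \approx 1.9118 \cdot 10^{6}$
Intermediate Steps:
$M{\left(w,d \right)} = 239 + w$ ($M{\left(w,d \right)} = -3 + \left(w + 242\right) = -3 + \left(242 + w\right) = 239 + w$)
$J = - \frac{150720}{173} \approx -871.21$
$J - \left(\left(-595404 - M{\left(275,665 \right)}\right) - 1316749\right) = - \frac{150720}{173} - \left(\left(-595404 - \left(239 + 275\right)\right) - 1316749\right) = - \frac{150720}{173} - \left(\left(-595404 - 514\right) - 1316749\right) = - \frac{150720}{173} - \left(-595918 - 1316749\right) = - \frac{150720}{173} - -1912667 = - \frac{150720}{173} + 1912667 = \frac{330740671}{173}$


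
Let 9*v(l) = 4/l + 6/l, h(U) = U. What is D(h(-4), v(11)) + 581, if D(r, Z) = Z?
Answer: 57529/99 ≈ 581.10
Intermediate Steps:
v(l) = 10/(9*l) (v(l) = (4/l + 6/l)/9 = (10/l)/9 = 10/(9*l))
D(h(-4), v(11)) + 581 = (10/9)/11 + 581 = (10/9)*(1/11) + 581 = 10/99 + 581 = 57529/99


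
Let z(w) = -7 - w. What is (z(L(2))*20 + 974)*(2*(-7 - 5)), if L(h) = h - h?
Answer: -20016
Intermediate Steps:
L(h) = 0
(z(L(2))*20 + 974)*(2*(-7 - 5)) = ((-7 - 1*0)*20 + 974)*(2*(-7 - 5)) = ((-7 + 0)*20 + 974)*(2*(-12)) = (-7*20 + 974)*(-24) = (-140 + 974)*(-24) = 834*(-24) = -20016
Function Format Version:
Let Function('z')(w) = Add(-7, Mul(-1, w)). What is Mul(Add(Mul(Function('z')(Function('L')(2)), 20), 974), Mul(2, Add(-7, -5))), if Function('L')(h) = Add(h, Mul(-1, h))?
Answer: -20016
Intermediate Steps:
Function('L')(h) = 0
Mul(Add(Mul(Function('z')(Function('L')(2)), 20), 974), Mul(2, Add(-7, -5))) = Mul(Add(Mul(Add(-7, Mul(-1, 0)), 20), 974), Mul(2, Add(-7, -5))) = Mul(Add(Mul(Add(-7, 0), 20), 974), Mul(2, -12)) = Mul(Add(Mul(-7, 20), 974), -24) = Mul(Add(-140, 974), -24) = Mul(834, -24) = -20016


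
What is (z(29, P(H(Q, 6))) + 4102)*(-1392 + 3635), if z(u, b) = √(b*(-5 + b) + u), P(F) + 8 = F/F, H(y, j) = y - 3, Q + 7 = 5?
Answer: 9200786 + 2243*√113 ≈ 9.2246e+6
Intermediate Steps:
Q = -2 (Q = -7 + 5 = -2)
H(y, j) = -3 + y
P(F) = -7 (P(F) = -8 + F/F = -8 + 1 = -7)
z(u, b) = √(u + b*(-5 + b))
(z(29, P(H(Q, 6))) + 4102)*(-1392 + 3635) = (√(29 + (-7)² - 5*(-7)) + 4102)*(-1392 + 3635) = (√(29 + 49 + 35) + 4102)*2243 = (√113 + 4102)*2243 = (4102 + √113)*2243 = 9200786 + 2243*√113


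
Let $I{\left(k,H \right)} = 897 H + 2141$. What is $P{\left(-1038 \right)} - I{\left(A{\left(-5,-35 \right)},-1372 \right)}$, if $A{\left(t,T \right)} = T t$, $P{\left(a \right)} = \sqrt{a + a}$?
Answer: $1228543 + 2 i \sqrt{519} \approx 1.2285 \cdot 10^{6} + 45.563 i$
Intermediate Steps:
$P{\left(a \right)} = \sqrt{2} \sqrt{a}$ ($P{\left(a \right)} = \sqrt{2 a} = \sqrt{2} \sqrt{a}$)
$I{\left(k,H \right)} = 2141 + 897 H$
$P{\left(-1038 \right)} - I{\left(A{\left(-5,-35 \right)},-1372 \right)} = \sqrt{2} \sqrt{-1038} - \left(2141 + 897 \left(-1372\right)\right) = \sqrt{2} i \sqrt{1038} - \left(2141 - 1230684\right) = 2 i \sqrt{519} - -1228543 = 2 i \sqrt{519} + 1228543 = 1228543 + 2 i \sqrt{519}$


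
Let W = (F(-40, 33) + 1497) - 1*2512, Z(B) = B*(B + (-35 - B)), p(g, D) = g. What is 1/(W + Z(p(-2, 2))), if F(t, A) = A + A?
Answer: -1/879 ≈ -0.0011377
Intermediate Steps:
F(t, A) = 2*A
Z(B) = -35*B (Z(B) = B*(-35) = -35*B)
W = -949 (W = (2*33 + 1497) - 1*2512 = (66 + 1497) - 2512 = 1563 - 2512 = -949)
1/(W + Z(p(-2, 2))) = 1/(-949 - 35*(-2)) = 1/(-949 + 70) = 1/(-879) = -1/879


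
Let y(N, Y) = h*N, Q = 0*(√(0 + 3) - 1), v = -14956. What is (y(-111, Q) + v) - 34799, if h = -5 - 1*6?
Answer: -48534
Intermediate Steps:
Q = 0 (Q = 0*(√3 - 1) = 0*(-1 + √3) = 0)
h = -11 (h = -5 - 6 = -11)
y(N, Y) = -11*N
(y(-111, Q) + v) - 34799 = (-11*(-111) - 14956) - 34799 = (1221 - 14956) - 34799 = -13735 - 34799 = -48534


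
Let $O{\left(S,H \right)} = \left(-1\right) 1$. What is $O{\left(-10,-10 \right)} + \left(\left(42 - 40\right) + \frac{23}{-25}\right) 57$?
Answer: $\frac{1514}{25} \approx 60.56$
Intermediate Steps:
$O{\left(S,H \right)} = -1$
$O{\left(-10,-10 \right)} + \left(\left(42 - 40\right) + \frac{23}{-25}\right) 57 = -1 + \left(\left(42 - 40\right) + \frac{23}{-25}\right) 57 = -1 + \left(2 + 23 \left(- \frac{1}{25}\right)\right) 57 = -1 + \left(2 - \frac{23}{25}\right) 57 = -1 + \frac{27}{25} \cdot 57 = -1 + \frac{1539}{25} = \frac{1514}{25}$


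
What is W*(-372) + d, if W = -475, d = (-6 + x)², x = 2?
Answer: 176716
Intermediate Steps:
d = 16 (d = (-6 + 2)² = (-4)² = 16)
W*(-372) + d = -475*(-372) + 16 = 176700 + 16 = 176716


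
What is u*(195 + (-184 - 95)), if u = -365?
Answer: 30660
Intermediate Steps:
u*(195 + (-184 - 95)) = -365*(195 + (-184 - 95)) = -365*(195 - 279) = -365*(-84) = 30660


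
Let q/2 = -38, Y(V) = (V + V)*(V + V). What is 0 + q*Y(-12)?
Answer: -43776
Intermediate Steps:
Y(V) = 4*V² (Y(V) = (2*V)*(2*V) = 4*V²)
q = -76 (q = 2*(-38) = -76)
0 + q*Y(-12) = 0 - 304*(-12)² = 0 - 304*144 = 0 - 76*576 = 0 - 43776 = -43776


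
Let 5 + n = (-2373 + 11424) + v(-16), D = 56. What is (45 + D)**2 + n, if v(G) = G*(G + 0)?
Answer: 19503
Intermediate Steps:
v(G) = G**2 (v(G) = G*G = G**2)
n = 9302 (n = -5 + ((-2373 + 11424) + (-16)**2) = -5 + (9051 + 256) = -5 + 9307 = 9302)
(45 + D)**2 + n = (45 + 56)**2 + 9302 = 101**2 + 9302 = 10201 + 9302 = 19503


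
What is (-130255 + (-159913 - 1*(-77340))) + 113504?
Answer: -99324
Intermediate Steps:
(-130255 + (-159913 - 1*(-77340))) + 113504 = (-130255 + (-159913 + 77340)) + 113504 = (-130255 - 82573) + 113504 = -212828 + 113504 = -99324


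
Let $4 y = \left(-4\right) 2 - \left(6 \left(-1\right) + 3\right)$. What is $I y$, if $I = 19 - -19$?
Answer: $- \frac{95}{2} \approx -47.5$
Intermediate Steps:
$I = 38$ ($I = 19 + 19 = 38$)
$y = - \frac{5}{4}$ ($y = \frac{\left(-4\right) 2 - \left(6 \left(-1\right) + 3\right)}{4} = \frac{-8 - \left(-6 + 3\right)}{4} = \frac{-8 - -3}{4} = \frac{-8 + 3}{4} = \frac{1}{4} \left(-5\right) = - \frac{5}{4} \approx -1.25$)
$I y = 38 \left(- \frac{5}{4}\right) = - \frac{95}{2}$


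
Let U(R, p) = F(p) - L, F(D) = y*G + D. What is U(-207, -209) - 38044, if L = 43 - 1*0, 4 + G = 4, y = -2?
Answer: -38296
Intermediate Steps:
G = 0 (G = -4 + 4 = 0)
F(D) = D (F(D) = -2*0 + D = 0 + D = D)
L = 43 (L = 43 + 0 = 43)
U(R, p) = -43 + p (U(R, p) = p - 1*43 = p - 43 = -43 + p)
U(-207, -209) - 38044 = (-43 - 209) - 38044 = -252 - 38044 = -38296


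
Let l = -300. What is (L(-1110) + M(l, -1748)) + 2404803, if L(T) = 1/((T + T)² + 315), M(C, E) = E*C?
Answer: 14437206764146/4928715 ≈ 2.9292e+6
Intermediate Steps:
M(C, E) = C*E
L(T) = 1/(315 + 4*T²) (L(T) = 1/((2*T)² + 315) = 1/(4*T² + 315) = 1/(315 + 4*T²))
(L(-1110) + M(l, -1748)) + 2404803 = (1/(315 + 4*(-1110)²) - 300*(-1748)) + 2404803 = (1/(315 + 4*1232100) + 524400) + 2404803 = (1/(315 + 4928400) + 524400) + 2404803 = (1/4928715 + 524400) + 2404803 = 2584618146001/4928715 + 2404803 = 14437206764146/4928715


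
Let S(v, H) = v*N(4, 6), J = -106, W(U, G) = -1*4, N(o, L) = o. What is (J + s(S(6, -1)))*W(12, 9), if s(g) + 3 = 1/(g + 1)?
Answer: 10896/25 ≈ 435.84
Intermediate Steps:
W(U, G) = -4
S(v, H) = 4*v (S(v, H) = v*4 = 4*v)
s(g) = -3 + 1/(1 + g) (s(g) = -3 + 1/(g + 1) = -3 + 1/(1 + g))
(J + s(S(6, -1)))*W(12, 9) = (-106 + (-2 - 12*6)/(1 + 4*6))*(-4) = (-106 + (-2 - 3*24)/(1 + 24))*(-4) = (-106 + (-2 - 72)/25)*(-4) = (-106 + (1/25)*(-74))*(-4) = (-106 - 74/25)*(-4) = -2724/25*(-4) = 10896/25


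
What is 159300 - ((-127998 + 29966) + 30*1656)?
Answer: 207652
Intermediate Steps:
159300 - ((-127998 + 29966) + 30*1656) = 159300 - (-98032 + 49680) = 159300 - 1*(-48352) = 159300 + 48352 = 207652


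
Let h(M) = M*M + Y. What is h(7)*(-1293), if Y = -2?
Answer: -60771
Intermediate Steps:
h(M) = -2 + M² (h(M) = M*M - 2 = M² - 2 = -2 + M²)
h(7)*(-1293) = (-2 + 7²)*(-1293) = (-2 + 49)*(-1293) = 47*(-1293) = -60771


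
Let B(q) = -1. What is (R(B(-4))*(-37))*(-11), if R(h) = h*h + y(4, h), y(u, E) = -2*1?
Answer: -407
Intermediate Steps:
y(u, E) = -2
R(h) = -2 + h² (R(h) = h*h - 2 = h² - 2 = -2 + h²)
(R(B(-4))*(-37))*(-11) = ((-2 + (-1)²)*(-37))*(-11) = ((-2 + 1)*(-37))*(-11) = -1*(-37)*(-11) = 37*(-11) = -407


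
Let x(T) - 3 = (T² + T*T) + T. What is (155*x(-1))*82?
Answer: 50840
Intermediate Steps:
x(T) = 3 + T + 2*T² (x(T) = 3 + ((T² + T*T) + T) = 3 + ((T² + T²) + T) = 3 + (2*T² + T) = 3 + (T + 2*T²) = 3 + T + 2*T²)
(155*x(-1))*82 = (155*(3 - 1 + 2*(-1)²))*82 = (155*(3 - 1 + 2*1))*82 = (155*(3 - 1 + 2))*82 = (155*4)*82 = 620*82 = 50840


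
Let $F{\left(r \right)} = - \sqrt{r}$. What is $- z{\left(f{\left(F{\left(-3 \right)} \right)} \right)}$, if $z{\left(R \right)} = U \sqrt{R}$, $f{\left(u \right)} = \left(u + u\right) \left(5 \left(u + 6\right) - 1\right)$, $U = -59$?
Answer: $59 \sqrt[4]{3} \sqrt{- 58 i - 10 \sqrt{3}} \approx 360.92 - 484.45 i$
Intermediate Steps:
$f{\left(u \right)} = 2 u \left(29 + 5 u\right)$ ($f{\left(u \right)} = 2 u \left(5 \left(6 + u\right) - 1\right) = 2 u \left(\left(30 + 5 u\right) - 1\right) = 2 u \left(29 + 5 u\right)$)
$z{\left(R \right)} = - 59 \sqrt{R}$
$- z{\left(f{\left(F{\left(-3 \right)} \right)} \right)} = - \left(-59\right) \sqrt{2 \left(- \sqrt{-3}\right) \left(29 + 5 \left(- \sqrt{-3}\right)\right)} = - \left(-59\right) \sqrt{2 \left(- i \sqrt{3}\right) \left(29 + 5 \left(- i \sqrt{3}\right)\right)} = - \left(-59\right) \sqrt{2 \left(- i \sqrt{3}\right) \left(29 - 5 i \sqrt{3}\right)} = - \left(-59\right) \sqrt{- 2 i \sqrt{3} \left(29 - 5 i \sqrt{3}\right)} = - \left(-59\right) \sqrt{2} \sqrt[4]{3} \sqrt{- i \left(29 - 5 i \sqrt{3}\right)} = 59 \sqrt{2} \sqrt[4]{3} \sqrt{- i \left(29 - 5 i \sqrt{3}\right)}$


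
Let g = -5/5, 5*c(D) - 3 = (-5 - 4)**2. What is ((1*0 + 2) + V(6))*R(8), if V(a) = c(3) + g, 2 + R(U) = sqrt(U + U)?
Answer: 178/5 ≈ 35.600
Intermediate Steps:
c(D) = 84/5 (c(D) = 3/5 + (-5 - 4)**2/5 = 3/5 + (1/5)*(-9)**2 = 3/5 + (1/5)*81 = 3/5 + 81/5 = 84/5)
g = -1 (g = -5*1/5 = -1)
R(U) = -2 + sqrt(2)*sqrt(U) (R(U) = -2 + sqrt(U + U) = -2 + sqrt(2*U) = -2 + sqrt(2)*sqrt(U))
V(a) = 79/5 (V(a) = 84/5 - 1 = 79/5)
((1*0 + 2) + V(6))*R(8) = ((1*0 + 2) + 79/5)*(-2 + sqrt(2)*sqrt(8)) = ((0 + 2) + 79/5)*(-2 + sqrt(2)*(2*sqrt(2))) = (2 + 79/5)*(-2 + 4) = (89/5)*2 = 178/5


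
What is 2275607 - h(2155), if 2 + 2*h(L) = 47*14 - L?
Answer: 4552713/2 ≈ 2.2764e+6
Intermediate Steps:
h(L) = 328 - L/2 (h(L) = -1 + (47*14 - L)/2 = -1 + (658 - L)/2 = -1 + (329 - L/2) = 328 - L/2)
2275607 - h(2155) = 2275607 - (328 - ½*2155) = 2275607 - (328 - 2155/2) = 2275607 - 1*(-1499/2) = 2275607 + 1499/2 = 4552713/2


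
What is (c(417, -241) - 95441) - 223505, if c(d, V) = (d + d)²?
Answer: 376610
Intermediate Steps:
c(d, V) = 4*d² (c(d, V) = (2*d)² = 4*d²)
(c(417, -241) - 95441) - 223505 = (4*417² - 95441) - 223505 = (4*173889 - 95441) - 223505 = (695556 - 95441) - 223505 = 600115 - 223505 = 376610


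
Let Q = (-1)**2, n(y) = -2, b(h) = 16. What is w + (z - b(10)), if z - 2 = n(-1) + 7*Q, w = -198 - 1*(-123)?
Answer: -84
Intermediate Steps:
w = -75 (w = -198 + 123 = -75)
Q = 1
z = 7 (z = 2 + (-2 + 7*1) = 2 + (-2 + 7) = 2 + 5 = 7)
w + (z - b(10)) = -75 + (7 - 1*16) = -75 + (7 - 16) = -75 - 9 = -84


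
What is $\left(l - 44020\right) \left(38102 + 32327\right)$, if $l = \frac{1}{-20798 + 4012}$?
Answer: $- \frac{52041377030309}{16786} \approx -3.1003 \cdot 10^{9}$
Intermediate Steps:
$l = - \frac{1}{16786}$ ($l = \frac{1}{-16786} = - \frac{1}{16786} \approx -5.9573 \cdot 10^{-5}$)
$\left(l - 44020\right) \left(38102 + 32327\right) = \left(- \frac{1}{16786} - 44020\right) \left(38102 + 32327\right) = \left(- \frac{738919721}{16786}\right) 70429 = - \frac{52041377030309}{16786}$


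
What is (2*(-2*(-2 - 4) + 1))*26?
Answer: 676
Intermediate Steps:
(2*(-2*(-2 - 4) + 1))*26 = (2*(-2*(-6) + 1))*26 = (2*(12 + 1))*26 = (2*13)*26 = 26*26 = 676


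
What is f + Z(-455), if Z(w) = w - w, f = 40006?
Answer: 40006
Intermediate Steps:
Z(w) = 0
f + Z(-455) = 40006 + 0 = 40006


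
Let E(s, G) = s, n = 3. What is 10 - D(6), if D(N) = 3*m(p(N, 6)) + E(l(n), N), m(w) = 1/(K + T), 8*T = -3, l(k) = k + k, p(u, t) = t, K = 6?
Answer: 52/15 ≈ 3.4667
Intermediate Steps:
l(k) = 2*k
T = -3/8 (T = (⅛)*(-3) = -3/8 ≈ -0.37500)
m(w) = 8/45 (m(w) = 1/(6 - 3/8) = 1/(45/8) = 8/45)
D(N) = 98/15 (D(N) = 3*(8/45) + 2*3 = 8/15 + 6 = 98/15)
10 - D(6) = 10 - 1*98/15 = 10 - 98/15 = 52/15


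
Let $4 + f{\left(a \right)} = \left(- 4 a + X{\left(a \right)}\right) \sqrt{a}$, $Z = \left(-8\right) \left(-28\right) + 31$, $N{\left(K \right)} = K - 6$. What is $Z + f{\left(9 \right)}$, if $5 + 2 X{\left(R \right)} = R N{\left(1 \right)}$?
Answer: $68$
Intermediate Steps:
$N{\left(K \right)} = -6 + K$ ($N{\left(K \right)} = K - 6 = -6 + K$)
$Z = 255$ ($Z = 224 + 31 = 255$)
$X{\left(R \right)} = - \frac{5}{2} - \frac{5 R}{2}$ ($X{\left(R \right)} = - \frac{5}{2} + \frac{R \left(-6 + 1\right)}{2} = - \frac{5}{2} + \frac{R \left(-5\right)}{2} = - \frac{5}{2} + \frac{\left(-5\right) R}{2} = - \frac{5}{2} - \frac{5 R}{2}$)
$f{\left(a \right)} = -4 + \sqrt{a} \left(- \frac{5}{2} - \frac{13 a}{2}\right)$ ($f{\left(a \right)} = -4 + \left(- 4 a - \left(\frac{5}{2} + \frac{5 a}{2}\right)\right) \sqrt{a} = -4 + \left(- \frac{5}{2} - \frac{13 a}{2}\right) \sqrt{a} = -4 + \sqrt{a} \left(- \frac{5}{2} - \frac{13 a}{2}\right)$)
$Z + f{\left(9 \right)} = 255 - \left(4 + \frac{15}{2} + \frac{351}{2}\right) = 255 - 187 = 68$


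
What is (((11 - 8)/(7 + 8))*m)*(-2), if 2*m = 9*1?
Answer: -9/5 ≈ -1.8000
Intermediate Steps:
m = 9/2 (m = (9*1)/2 = (½)*9 = 9/2 ≈ 4.5000)
(((11 - 8)/(7 + 8))*m)*(-2) = (((11 - 8)/(7 + 8))*(9/2))*(-2) = ((3/15)*(9/2))*(-2) = ((3*(1/15))*(9/2))*(-2) = ((⅕)*(9/2))*(-2) = (9/10)*(-2) = -9/5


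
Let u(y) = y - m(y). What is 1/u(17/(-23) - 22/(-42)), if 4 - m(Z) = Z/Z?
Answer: -483/1553 ≈ -0.31101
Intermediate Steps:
m(Z) = 3 (m(Z) = 4 - Z/Z = 4 - 1*1 = 4 - 1 = 3)
u(y) = -3 + y (u(y) = y - 1*3 = y - 3 = -3 + y)
1/u(17/(-23) - 22/(-42)) = 1/(-3 + (17/(-23) - 22/(-42))) = 1/(-3 + (17*(-1/23) - 22*(-1/42))) = 1/(-3 + (-17/23 + 11/21)) = 1/(-3 - 104/483) = 1/(-1553/483) = -483/1553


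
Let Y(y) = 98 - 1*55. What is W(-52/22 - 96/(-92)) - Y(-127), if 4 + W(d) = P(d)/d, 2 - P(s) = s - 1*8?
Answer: -9281/167 ≈ -55.575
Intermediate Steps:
P(s) = 10 - s (P(s) = 2 - (s - 1*8) = 2 - (s - 8) = 2 - (-8 + s) = 2 + (8 - s) = 10 - s)
Y(y) = 43 (Y(y) = 98 - 55 = 43)
W(d) = -4 + (10 - d)/d
W(-52/22 - 96/(-92)) - Y(-127) = (-5 + 10/(-52/22 - 96/(-92))) - 1*43 = (-5 + 10/(-52*1/22 - 96*(-1/92))) - 43 = (-5 + 10/(-26/11 + 24/23)) - 43 = (-5 + 10/(-334/253)) - 43 = (-5 + 10*(-253/334)) - 43 = (-5 - 1265/167) - 43 = -2100/167 - 43 = -9281/167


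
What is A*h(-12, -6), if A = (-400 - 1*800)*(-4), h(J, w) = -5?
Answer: -24000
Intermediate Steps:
A = 4800 (A = (-400 - 800)*(-4) = -1200*(-4) = 4800)
A*h(-12, -6) = 4800*(-5) = -24000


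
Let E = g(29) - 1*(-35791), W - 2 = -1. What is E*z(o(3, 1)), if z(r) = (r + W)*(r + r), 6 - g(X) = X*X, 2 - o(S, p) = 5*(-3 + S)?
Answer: 419472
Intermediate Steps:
W = 1 (W = 2 - 1 = 1)
o(S, p) = 17 - 5*S (o(S, p) = 2 - 5*(-3 + S) = 2 - (-15 + 5*S) = 2 + (15 - 5*S) = 17 - 5*S)
g(X) = 6 - X² (g(X) = 6 - X*X = 6 - X²)
E = 34956 (E = (6 - 1*29²) - 1*(-35791) = (6 - 1*841) + 35791 = (6 - 841) + 35791 = -835 + 35791 = 34956)
z(r) = 2*r*(1 + r) (z(r) = (r + 1)*(r + r) = (1 + r)*(2*r) = 2*r*(1 + r))
E*z(o(3, 1)) = 34956*(2*(17 - 5*3)*(1 + (17 - 5*3))) = 34956*(2*(17 - 15)*(1 + (17 - 15))) = 34956*(2*2*(1 + 2)) = 34956*(2*2*3) = 34956*12 = 419472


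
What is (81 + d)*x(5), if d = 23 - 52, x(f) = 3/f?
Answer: 156/5 ≈ 31.200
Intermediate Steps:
d = -29
(81 + d)*x(5) = (81 - 29)*(3/5) = 52*(3*(⅕)) = 52*(⅗) = 156/5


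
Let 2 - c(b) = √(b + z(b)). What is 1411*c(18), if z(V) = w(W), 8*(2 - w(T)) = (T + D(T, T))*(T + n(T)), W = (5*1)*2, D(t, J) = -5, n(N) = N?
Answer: 2822 - 1411*√30/2 ≈ -1042.2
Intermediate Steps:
W = 10 (W = 5*2 = 10)
w(T) = 2 - T*(-5 + T)/4 (w(T) = 2 - (T - 5)*(T + T)/8 = 2 - (-5 + T)*2*T/8 = 2 - T*(-5 + T)/4)
z(V) = -21/2 (z(V) = 2 - ¼*10² + (5/4)*10 = 2 - ¼*100 + 25/2 = 2 - 25 + 25/2 = -21/2)
c(b) = 2 - √(-21/2 + b) (c(b) = 2 - √(b - 21/2) = 2 - √(-21/2 + b))
1411*c(18) = 1411*(2 - √(-42 + 4*18)/2) = 1411*(2 - √(-42 + 72)/2) = 1411*(2 - √30/2) = 2822 - 1411*√30/2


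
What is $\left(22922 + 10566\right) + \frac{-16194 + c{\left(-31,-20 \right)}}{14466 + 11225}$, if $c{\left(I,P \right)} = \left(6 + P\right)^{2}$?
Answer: $\frac{860324210}{25691} \approx 33487.0$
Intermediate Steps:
$\left(22922 + 10566\right) + \frac{-16194 + c{\left(-31,-20 \right)}}{14466 + 11225} = \left(22922 + 10566\right) + \frac{-16194 + \left(6 - 20\right)^{2}}{14466 + 11225} = 33488 + \frac{-16194 + \left(-14\right)^{2}}{25691} = 33488 + \left(-16194 + 196\right) \frac{1}{25691} = 33488 - \frac{15998}{25691} = \frac{860324210}{25691}$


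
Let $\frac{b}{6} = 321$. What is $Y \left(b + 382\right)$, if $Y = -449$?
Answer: $-1036292$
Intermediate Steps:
$b = 1926$ ($b = 6 \cdot 321 = 1926$)
$Y \left(b + 382\right) = - 449 \left(1926 + 382\right) = \left(-449\right) 2308 = -1036292$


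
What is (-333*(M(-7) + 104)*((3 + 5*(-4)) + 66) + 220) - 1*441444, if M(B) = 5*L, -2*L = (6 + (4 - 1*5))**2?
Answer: -2236759/2 ≈ -1.1184e+6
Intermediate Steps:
L = -25/2 (L = -(6 + (4 - 1*5))**2/2 = -(6 + (4 - 5))**2/2 = -(6 - 1)**2/2 = -1/2*5**2 = -1/2*25 = -25/2 ≈ -12.500)
M(B) = -125/2 (M(B) = 5*(-25/2) = -125/2)
(-333*(M(-7) + 104)*((3 + 5*(-4)) + 66) + 220) - 1*441444 = (-333*(-125/2 + 104)*((3 + 5*(-4)) + 66) + 220) - 1*441444 = (-27639*((3 - 20) + 66)/2 + 220) - 441444 = (-27639*(-17 + 66)/2 + 220) - 441444 = (-27639*49/2 + 220) - 441444 = (-333*4067/2 + 220) - 441444 = (-1354311/2 + 220) - 441444 = -1353871/2 - 441444 = -2236759/2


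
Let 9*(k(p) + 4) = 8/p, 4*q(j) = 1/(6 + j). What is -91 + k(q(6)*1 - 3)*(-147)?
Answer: 77343/143 ≈ 540.86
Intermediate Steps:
q(j) = 1/(4*(6 + j))
k(p) = -4 + 8/(9*p) (k(p) = -4 + (8/p)/9 = -4 + 8/(9*p))
-91 + k(q(6)*1 - 3)*(-147) = -91 + (-4 + 8/(9*((1/(4*(6 + 6)))*1 - 3)))*(-147) = -91 + (-4 + 8/(9*(((¼)/12)*1 - 3)))*(-147) = -91 + (-4 + 8/(9*(((¼)*(1/12))*1 - 3)))*(-147) = -91 + (-4 + 8/(9*((1/48)*1 - 3)))*(-147) = -91 + (-4 + 8/(9*(1/48 - 3)))*(-147) = -91 + (-4 + 8/(9*(-143/48)))*(-147) = -91 + (-4 + (8/9)*(-48/143))*(-147) = -91 + (-4 - 128/429)*(-147) = -91 - 1844/429*(-147) = -91 + 90356/143 = 77343/143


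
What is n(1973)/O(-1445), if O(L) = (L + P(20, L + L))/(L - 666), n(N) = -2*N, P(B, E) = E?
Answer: -8330006/4335 ≈ -1921.6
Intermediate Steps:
O(L) = 3*L/(-666 + L) (O(L) = (L + (L + L))/(L - 666) = (L + 2*L)/(-666 + L) = (3*L)/(-666 + L) = 3*L/(-666 + L))
n(1973)/O(-1445) = (-2*1973)/((3*(-1445)/(-666 - 1445))) = -3946/(3*(-1445)/(-2111)) = -3946/(3*(-1445)*(-1/2111)) = -3946/4335/2111 = -3946*2111/4335 = -8330006/4335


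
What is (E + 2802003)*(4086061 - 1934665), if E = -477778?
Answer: 5000328368100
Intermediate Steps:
(E + 2802003)*(4086061 - 1934665) = (-477778 + 2802003)*(4086061 - 1934665) = 2324225*2151396 = 5000328368100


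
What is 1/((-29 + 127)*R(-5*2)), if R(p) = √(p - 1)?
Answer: -I*√11/1078 ≈ -0.0030766*I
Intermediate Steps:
R(p) = √(-1 + p)
1/((-29 + 127)*R(-5*2)) = 1/((-29 + 127)*√(-1 - 5*2)) = 1/(98*√(-1 - 10)) = 1/(98*√(-11)) = 1/(98*(I*√11)) = 1/(98*I*√11) = -I*√11/1078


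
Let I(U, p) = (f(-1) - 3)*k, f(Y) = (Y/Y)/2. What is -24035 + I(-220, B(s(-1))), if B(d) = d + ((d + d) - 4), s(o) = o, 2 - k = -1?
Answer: -48085/2 ≈ -24043.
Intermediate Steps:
k = 3 (k = 2 - 1*(-1) = 2 + 1 = 3)
f(Y) = ½ (f(Y) = 1*(½) = ½)
B(d) = -4 + 3*d (B(d) = d + (2*d - 4) = d + (-4 + 2*d) = -4 + 3*d)
I(U, p) = -15/2 (I(U, p) = (½ - 3)*3 = -5/2*3 = -15/2)
-24035 + I(-220, B(s(-1))) = -24035 - 15/2 = -48085/2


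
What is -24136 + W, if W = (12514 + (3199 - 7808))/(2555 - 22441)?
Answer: -479976401/19886 ≈ -24136.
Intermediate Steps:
W = -7905/19886 (W = (12514 - 4609)/(-19886) = 7905*(-1/19886) = -7905/19886 ≈ -0.39752)
-24136 + W = -24136 - 7905/19886 = -479976401/19886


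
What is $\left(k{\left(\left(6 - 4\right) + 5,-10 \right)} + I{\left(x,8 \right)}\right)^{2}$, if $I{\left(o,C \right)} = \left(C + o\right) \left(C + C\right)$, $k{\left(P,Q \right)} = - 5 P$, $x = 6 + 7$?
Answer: $90601$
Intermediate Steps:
$x = 13$
$I{\left(o,C \right)} = 2 C \left(C + o\right)$ ($I{\left(o,C \right)} = \left(C + o\right) 2 C = 2 C \left(C + o\right)$)
$\left(k{\left(\left(6 - 4\right) + 5,-10 \right)} + I{\left(x,8 \right)}\right)^{2} = \left(- 5 \left(\left(6 - 4\right) + 5\right) + 2 \cdot 8 \left(8 + 13\right)\right)^{2} = \left(- 5 \left(2 + 5\right) + 2 \cdot 8 \cdot 21\right)^{2} = \left(\left(-5\right) 7 + 336\right)^{2} = \left(-35 + 336\right)^{2} = 301^{2} = 90601$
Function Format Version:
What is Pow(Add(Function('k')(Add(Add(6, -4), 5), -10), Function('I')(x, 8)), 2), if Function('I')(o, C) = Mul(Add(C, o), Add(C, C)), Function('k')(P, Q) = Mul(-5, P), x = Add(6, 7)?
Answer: 90601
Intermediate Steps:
x = 13
Function('I')(o, C) = Mul(2, C, Add(C, o)) (Function('I')(o, C) = Mul(Add(C, o), Mul(2, C)) = Mul(2, C, Add(C, o)))
Pow(Add(Function('k')(Add(Add(6, -4), 5), -10), Function('I')(x, 8)), 2) = Pow(Add(Mul(-5, Add(Add(6, -4), 5)), Mul(2, 8, Add(8, 13))), 2) = Pow(Add(Mul(-5, Add(2, 5)), Mul(2, 8, 21)), 2) = Pow(Add(Mul(-5, 7), 336), 2) = Pow(Add(-35, 336), 2) = Pow(301, 2) = 90601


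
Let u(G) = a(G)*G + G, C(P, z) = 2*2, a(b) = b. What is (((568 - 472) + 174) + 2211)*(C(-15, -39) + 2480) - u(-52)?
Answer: 6160152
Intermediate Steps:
C(P, z) = 4
u(G) = G + G² (u(G) = G*G + G = G² + G = G + G²)
(((568 - 472) + 174) + 2211)*(C(-15, -39) + 2480) - u(-52) = (((568 - 472) + 174) + 2211)*(4 + 2480) - (-52)*(1 - 52) = ((96 + 174) + 2211)*2484 - (-52)*(-51) = (270 + 2211)*2484 - 1*2652 = 2481*2484 - 2652 = 6162804 - 2652 = 6160152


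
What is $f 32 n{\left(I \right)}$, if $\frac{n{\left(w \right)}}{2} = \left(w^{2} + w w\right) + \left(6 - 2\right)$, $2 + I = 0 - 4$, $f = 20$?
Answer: $97280$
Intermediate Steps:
$I = -6$ ($I = -2 + \left(0 - 4\right) = -2 - 4 = -6$)
$n{\left(w \right)} = 8 + 4 w^{2}$ ($n{\left(w \right)} = 2 \left(\left(w^{2} + w w\right) + \left(6 - 2\right)\right) = 2 \left(\left(w^{2} + w^{2}\right) + 4\right) = 2 \left(2 w^{2} + 4\right) = 2 \left(4 + 2 w^{2}\right) = 8 + 4 w^{2}$)
$f 32 n{\left(I \right)} = 20 \cdot 32 \left(8 + 4 \left(-6\right)^{2}\right) = 640 \left(8 + 4 \cdot 36\right) = 640 \left(8 + 144\right) = 640 \cdot 152 = 97280$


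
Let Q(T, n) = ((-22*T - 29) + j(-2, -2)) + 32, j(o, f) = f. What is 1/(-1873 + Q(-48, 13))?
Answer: -1/816 ≈ -0.0012255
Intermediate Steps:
Q(T, n) = 1 - 22*T (Q(T, n) = ((-22*T - 29) - 2) + 32 = ((-29 - 22*T) - 2) + 32 = (-31 - 22*T) + 32 = 1 - 22*T)
1/(-1873 + Q(-48, 13)) = 1/(-1873 + (1 - 22*(-48))) = 1/(-1873 + (1 + 1056)) = 1/(-1873 + 1057) = 1/(-816) = -1/816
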